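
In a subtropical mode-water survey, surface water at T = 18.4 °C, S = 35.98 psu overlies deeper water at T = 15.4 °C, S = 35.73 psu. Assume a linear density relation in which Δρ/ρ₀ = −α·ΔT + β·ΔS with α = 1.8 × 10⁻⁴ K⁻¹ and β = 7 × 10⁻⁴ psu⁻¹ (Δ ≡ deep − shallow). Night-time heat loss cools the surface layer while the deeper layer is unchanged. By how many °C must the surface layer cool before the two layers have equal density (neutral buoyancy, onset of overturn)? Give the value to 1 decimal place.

Neutral buoyancy requires Δρ = 0, i.e. −α(T_deep − T_surf′) + β(S_deep − S_surf) = 0.
T_surf′ = T_deep − (β/α)·ΔS = 15.4 − (7 × 10⁻⁴/1.8 × 10⁻⁴)·(-0.25) = 16.372 °C.
Cooling required: 18.4 − (16.372) = 2.028 °C.

2.0 °C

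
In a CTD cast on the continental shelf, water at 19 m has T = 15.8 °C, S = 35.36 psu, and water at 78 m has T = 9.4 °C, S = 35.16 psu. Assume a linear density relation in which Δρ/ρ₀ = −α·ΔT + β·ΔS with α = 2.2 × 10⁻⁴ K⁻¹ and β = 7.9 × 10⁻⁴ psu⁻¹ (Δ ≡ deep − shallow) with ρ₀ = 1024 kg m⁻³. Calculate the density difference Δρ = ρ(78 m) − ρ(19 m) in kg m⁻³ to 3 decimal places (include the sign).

+1.280 kg m⁻³

ΔT = -6.4 K, ΔS = -0.20 psu (deep − shallow).
Δρ/ρ₀ = −(2.2 × 10⁻⁴)(-6.4) + (7.9 × 10⁻⁴)(-0.20) = 1.25 × 10⁻³.
Δρ = 1024 × (1.25 × 10⁻³) = +1.280 kg m⁻³.
Positive Δρ: denser below, stable.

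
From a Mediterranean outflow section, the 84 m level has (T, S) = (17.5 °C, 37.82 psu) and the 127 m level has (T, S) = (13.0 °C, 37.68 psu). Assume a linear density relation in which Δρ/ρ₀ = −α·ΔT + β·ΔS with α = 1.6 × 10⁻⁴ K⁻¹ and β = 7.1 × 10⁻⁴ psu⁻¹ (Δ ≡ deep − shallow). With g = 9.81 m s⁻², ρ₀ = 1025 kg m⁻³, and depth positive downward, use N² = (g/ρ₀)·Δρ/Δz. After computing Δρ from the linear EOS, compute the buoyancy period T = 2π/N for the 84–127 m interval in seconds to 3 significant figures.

528 s

ΔT = -4.5 K, ΔS = -0.14 psu (deep − shallow).
Δρ/ρ₀ = −αΔT + βΔS = 7.20 × 10⁻⁴ − 9.94 × 10⁻⁵ = 6.206 × 10⁻⁴, so Δρ ≈ 0.6361 kg m⁻³.
N² = (g/ρ₀)·Δρ/Δz = g·(Δρ/ρ₀)/Δz = 9.81 × 6.206 × 10⁻⁴ / 43 = 1.4158 × 10⁻⁴ s⁻².
N = √(1.4158 × 10⁻⁴) = 0.011899 rad s⁻¹ → T = 2π/N = 528.04 s ≈ 528 s.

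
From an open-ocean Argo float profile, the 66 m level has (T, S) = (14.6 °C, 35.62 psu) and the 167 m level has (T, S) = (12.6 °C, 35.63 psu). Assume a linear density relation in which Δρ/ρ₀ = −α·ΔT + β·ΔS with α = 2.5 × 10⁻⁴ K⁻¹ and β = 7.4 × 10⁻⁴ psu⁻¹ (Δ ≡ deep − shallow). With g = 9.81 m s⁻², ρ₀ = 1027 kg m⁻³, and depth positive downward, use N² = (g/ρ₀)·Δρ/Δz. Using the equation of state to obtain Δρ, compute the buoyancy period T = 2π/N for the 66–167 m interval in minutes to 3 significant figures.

ΔT = -2.0 K, ΔS = +0.01 psu (deep − shallow).
Δρ/ρ₀ = −αΔT + βΔS = 5.00 × 10⁻⁴ + 7.40 × 10⁻⁶ = 5.074 × 10⁻⁴, so Δρ ≈ 0.5211 kg m⁻³.
N² = (g/ρ₀)·Δρ/Δz = g·(Δρ/ρ₀)/Δz = 9.81 × 5.074 × 10⁻⁴ / 101 = 4.9283 × 10⁻⁵ s⁻².
N = √(4.9283 × 10⁻⁵) = 7.0202 × 10⁻³ rad s⁻¹ → T = 2π/N = 895.02 s = 14.917 min ≈ 14.9 min.

14.9 min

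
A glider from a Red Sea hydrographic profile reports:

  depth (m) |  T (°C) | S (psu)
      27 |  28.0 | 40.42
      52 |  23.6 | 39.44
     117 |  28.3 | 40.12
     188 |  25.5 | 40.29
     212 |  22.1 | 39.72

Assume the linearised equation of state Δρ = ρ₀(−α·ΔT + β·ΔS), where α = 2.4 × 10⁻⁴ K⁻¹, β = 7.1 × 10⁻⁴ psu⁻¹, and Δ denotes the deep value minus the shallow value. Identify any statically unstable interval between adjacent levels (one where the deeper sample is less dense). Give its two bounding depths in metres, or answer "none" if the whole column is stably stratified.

Evaluate Δρ/ρ₀ = −αΔT + βΔS across each adjacent pair:
  27–52 m: −αΔT+βΔS = −(2.4 × 10⁻⁴)(-4.4)+(7.1 × 10⁻⁴)(-0.98) = 3.6 × 10⁻⁴ → stable
  52–117 m: −αΔT+βΔS = −(2.4 × 10⁻⁴)(+4.7)+(7.1 × 10⁻⁴)(+0.68) = -6.5 × 10⁻⁴ → UNSTABLE
  117–188 m: −αΔT+βΔS = −(2.4 × 10⁻⁴)(-2.8)+(7.1 × 10⁻⁴)(+0.17) = 7.9 × 10⁻⁴ → stable
  188–212 m: −αΔT+βΔS = −(2.4 × 10⁻⁴)(-3.4)+(7.1 × 10⁻⁴)(-0.57) = 4.1 × 10⁻⁴ → stable
The 52–117 m interval has Δρ < 0: lighter water underlies denser water.

52–117 m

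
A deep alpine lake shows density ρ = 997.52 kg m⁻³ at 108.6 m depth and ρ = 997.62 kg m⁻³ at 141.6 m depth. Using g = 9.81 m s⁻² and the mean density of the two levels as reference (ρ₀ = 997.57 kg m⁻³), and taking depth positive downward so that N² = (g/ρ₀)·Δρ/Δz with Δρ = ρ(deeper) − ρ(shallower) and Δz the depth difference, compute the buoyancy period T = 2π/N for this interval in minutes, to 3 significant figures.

Δρ = 997.62 − 997.52 = 0.10 kg m⁻³ over Δz = 141.6 − 108.6 = 33 m.
N² = (9.81/997.57) × (0.10/33) = 2.9800 × 10⁻⁵ s⁻².
N = √(2.9800 × 10⁻⁵) = 5.4589 × 10⁻³ rad s⁻¹, so T = 2π/N = 1.1510 × 10³ s = 19.183 min ≈ 19.2 min.

19.2 min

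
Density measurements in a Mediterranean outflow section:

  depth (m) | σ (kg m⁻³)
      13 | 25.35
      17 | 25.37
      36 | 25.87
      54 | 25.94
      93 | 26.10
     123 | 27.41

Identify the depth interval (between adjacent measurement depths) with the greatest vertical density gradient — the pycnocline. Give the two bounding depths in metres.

93–123 m

Compute the density gradient over each adjacent pair:
  13–17 m: Δρ/Δz = 0.02/4 = 5.0 × 10⁻³ kg m⁻⁴
  17–36 m: Δρ/Δz = 0.50/19 = 0.026 kg m⁻⁴
  36–54 m: Δρ/Δz = 0.07/18 = 3.9 × 10⁻³ kg m⁻⁴
  54–93 m: Δρ/Δz = 0.16/39 = 4.1 × 10⁻³ kg m⁻⁴
  93–123 m: Δρ/Δz = 1.31/30 = 0.044 kg m⁻⁴
The largest gradient is in the 93–123 m interval — the pycnocline.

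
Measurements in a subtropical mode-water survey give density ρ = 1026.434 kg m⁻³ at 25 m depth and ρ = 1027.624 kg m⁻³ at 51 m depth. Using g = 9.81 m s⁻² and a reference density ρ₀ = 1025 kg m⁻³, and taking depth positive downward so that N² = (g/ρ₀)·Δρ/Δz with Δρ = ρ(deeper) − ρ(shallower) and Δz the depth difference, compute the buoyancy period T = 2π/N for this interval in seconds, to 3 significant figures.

300 s

Δρ = 1027.624 − 1026.434 = 1.190 kg m⁻³ over Δz = 51 − 25 = 26 m.
N² = (9.81/1025) × (1.190/26) = 4.3805 × 10⁻⁴ s⁻².
N = √(4.3805 × 10⁻⁴) = 0.020930 rad s⁻¹, so T = 2π/N = 300.20 s ≈ 300 s.
N² > 0, so the interval is statically stable.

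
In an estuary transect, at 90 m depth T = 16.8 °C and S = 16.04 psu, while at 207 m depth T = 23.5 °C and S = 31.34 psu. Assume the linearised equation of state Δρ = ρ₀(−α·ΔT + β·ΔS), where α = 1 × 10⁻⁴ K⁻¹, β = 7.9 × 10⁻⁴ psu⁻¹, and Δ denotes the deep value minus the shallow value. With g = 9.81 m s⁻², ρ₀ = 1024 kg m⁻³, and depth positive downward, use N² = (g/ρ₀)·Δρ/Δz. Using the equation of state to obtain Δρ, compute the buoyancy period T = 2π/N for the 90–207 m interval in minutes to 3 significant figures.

3.38 min

ΔT = +6.7 K, ΔS = +15.30 psu (deep − shallow).
Δρ/ρ₀ = −αΔT + βΔS = -6.70 × 10⁻⁴ + 0.012087 = 0.011417, so Δρ ≈ 11.69 kg m⁻³.
N² = (g/ρ₀)·Δρ/Δz = g·(Δρ/ρ₀)/Δz = 9.81 × 0.011417 / 117 = 9.5727 × 10⁻⁴ s⁻².
N = √(9.5727 × 10⁻⁴) = 0.030940 rad s⁻¹ → T = 2π/N = 203.08 s = 3.3847 min ≈ 3.38 min.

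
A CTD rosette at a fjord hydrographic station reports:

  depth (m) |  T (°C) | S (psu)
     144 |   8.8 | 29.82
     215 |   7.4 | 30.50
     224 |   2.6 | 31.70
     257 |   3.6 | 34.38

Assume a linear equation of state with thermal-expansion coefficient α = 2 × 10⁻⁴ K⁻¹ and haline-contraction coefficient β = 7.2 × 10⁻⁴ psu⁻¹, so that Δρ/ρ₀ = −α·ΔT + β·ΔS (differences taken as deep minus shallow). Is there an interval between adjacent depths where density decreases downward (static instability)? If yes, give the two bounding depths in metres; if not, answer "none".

Evaluate Δρ/ρ₀ = −αΔT + βΔS across each adjacent pair:
  144–215 m: −αΔT+βΔS = −(2 × 10⁻⁴)(-1.4)+(7.2 × 10⁻⁴)(+0.68) = 7.7 × 10⁻⁴ → stable
  215–224 m: −αΔT+βΔS = −(2 × 10⁻⁴)(-4.8)+(7.2 × 10⁻⁴)(+1.20) = 1.8 × 10⁻³ → stable
  224–257 m: −αΔT+βΔS = −(2 × 10⁻⁴)(+1.0)+(7.2 × 10⁻⁴)(+2.68) = 1.7 × 10⁻³ → stable
Every interval has Δρ > 0: the column is stably stratified throughout.

none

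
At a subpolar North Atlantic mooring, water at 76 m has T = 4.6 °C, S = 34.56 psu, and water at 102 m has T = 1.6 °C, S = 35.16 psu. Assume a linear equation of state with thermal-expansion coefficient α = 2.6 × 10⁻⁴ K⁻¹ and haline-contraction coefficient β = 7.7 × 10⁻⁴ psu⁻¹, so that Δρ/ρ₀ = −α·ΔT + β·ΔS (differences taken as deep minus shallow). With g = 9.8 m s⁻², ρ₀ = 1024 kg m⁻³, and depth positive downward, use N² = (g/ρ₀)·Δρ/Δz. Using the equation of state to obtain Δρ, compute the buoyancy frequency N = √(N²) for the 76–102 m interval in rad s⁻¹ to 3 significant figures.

ΔT = -3.0 K, ΔS = +0.60 psu (deep − shallow).
Δρ/ρ₀ = −αΔT + βΔS = 7.80 × 10⁻⁴ + 4.62 × 10⁻⁴ = 1.242 × 10⁻³, so Δρ ≈ 1.272 kg m⁻³.
N² = (g/ρ₀)·Δρ/Δz = g·(Δρ/ρ₀)/Δz = 9.8 × 1.242 × 10⁻³ / 26 = 4.6814 × 10⁻⁴ s⁻².
N = √(4.6814 × 10⁻⁴) = 0.021637 rad s⁻¹ ≈ 0.0216 rad s⁻¹.

0.0216 rad s⁻¹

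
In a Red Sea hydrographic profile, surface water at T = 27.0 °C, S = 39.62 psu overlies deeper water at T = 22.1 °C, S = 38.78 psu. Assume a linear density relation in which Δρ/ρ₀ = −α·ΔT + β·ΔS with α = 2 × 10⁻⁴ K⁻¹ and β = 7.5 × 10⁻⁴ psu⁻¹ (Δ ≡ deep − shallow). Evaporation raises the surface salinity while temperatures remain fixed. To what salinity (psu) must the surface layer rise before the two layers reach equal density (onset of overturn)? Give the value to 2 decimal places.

Neutral buoyancy requires −α(T_deep − T_surf) + β(S_deep − S_surf′) = 0.
S_surf′ = S_deep − (α/β)·ΔT = 38.78 − (2 × 10⁻⁴/7.5 × 10⁻⁴)·(-4.9) = 40.0867 psu.
Increase required: 40.0867 − 39.62 = 0.4667 psu.

40.09 psu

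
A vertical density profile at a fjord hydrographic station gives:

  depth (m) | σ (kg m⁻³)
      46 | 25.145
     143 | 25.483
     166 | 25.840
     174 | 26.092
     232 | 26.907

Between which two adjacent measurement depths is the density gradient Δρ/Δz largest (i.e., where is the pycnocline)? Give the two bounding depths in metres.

Compute the density gradient over each adjacent pair:
  46–143 m: Δρ/Δz = 0.338/97 = 3.5 × 10⁻³ kg m⁻⁴
  143–166 m: Δρ/Δz = 0.357/23 = 0.016 kg m⁻⁴
  166–174 m: Δρ/Δz = 0.252/8 = 0.032 kg m⁻⁴
  174–232 m: Δρ/Δz = 0.815/58 = 0.014 kg m⁻⁴
The largest gradient is in the 166–174 m interval — the pycnocline.

166–174 m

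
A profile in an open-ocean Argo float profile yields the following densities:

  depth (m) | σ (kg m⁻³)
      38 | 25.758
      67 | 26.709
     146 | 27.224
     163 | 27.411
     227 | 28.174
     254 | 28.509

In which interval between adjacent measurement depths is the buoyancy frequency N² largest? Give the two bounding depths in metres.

38–67 m

Compute the density gradient over each adjacent pair:
  38–67 m: Δρ/Δz = 0.951/29 = 0.033 kg m⁻⁴
  67–146 m: Δρ/Δz = 0.515/79 = 6.5 × 10⁻³ kg m⁻⁴
  146–163 m: Δρ/Δz = 0.187/17 = 0.011 kg m⁻⁴
  163–227 m: Δρ/Δz = 0.763/64 = 0.012 kg m⁻⁴
  227–254 m: Δρ/Δz = 0.335/27 = 0.012 kg m⁻⁴
The largest gradient is in the 38–67 m interval — the pycnocline.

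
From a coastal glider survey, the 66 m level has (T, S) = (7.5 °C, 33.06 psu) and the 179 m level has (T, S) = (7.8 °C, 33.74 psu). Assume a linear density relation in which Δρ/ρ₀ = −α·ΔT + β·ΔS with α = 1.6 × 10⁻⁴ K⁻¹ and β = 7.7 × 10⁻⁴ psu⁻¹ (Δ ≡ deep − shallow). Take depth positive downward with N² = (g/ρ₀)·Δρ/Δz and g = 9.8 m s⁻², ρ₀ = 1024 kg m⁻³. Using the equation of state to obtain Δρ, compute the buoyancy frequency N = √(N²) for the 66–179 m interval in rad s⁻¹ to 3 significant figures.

ΔT = +0.3 K, ΔS = +0.68 psu (deep − shallow).
Δρ/ρ₀ = −αΔT + βΔS = -4.80 × 10⁻⁵ + 5.236 × 10⁻⁴ = 4.756 × 10⁻⁴, so Δρ ≈ 0.4870 kg m⁻³.
N² = (g/ρ₀)·Δρ/Δz = g·(Δρ/ρ₀)/Δz = 9.8 × 4.756 × 10⁻⁴ / 113 = 4.1247 × 10⁻⁵ s⁻².
N = √(4.1247 × 10⁻⁵) = 6.4224 × 10⁻³ rad s⁻¹ ≈ 6.42 × 10⁻³ rad s⁻¹.

6.42 × 10⁻³ rad s⁻¹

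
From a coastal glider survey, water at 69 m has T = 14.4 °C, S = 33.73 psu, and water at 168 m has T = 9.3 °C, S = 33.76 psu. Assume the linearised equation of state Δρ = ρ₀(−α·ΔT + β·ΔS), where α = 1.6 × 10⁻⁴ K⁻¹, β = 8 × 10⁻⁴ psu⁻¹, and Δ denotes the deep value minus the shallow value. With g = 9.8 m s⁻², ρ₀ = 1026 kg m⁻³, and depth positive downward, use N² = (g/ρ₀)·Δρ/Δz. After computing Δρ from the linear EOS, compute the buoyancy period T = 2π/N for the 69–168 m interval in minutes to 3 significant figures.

ΔT = -5.1 K, ΔS = +0.03 psu (deep − shallow).
Δρ/ρ₀ = −αΔT + βΔS = 8.16 × 10⁻⁴ + 2.40 × 10⁻⁵ = 8.40 × 10⁻⁴, so Δρ ≈ 0.8618 kg m⁻³.
N² = (g/ρ₀)·Δρ/Δz = g·(Δρ/ρ₀)/Δz = 9.8 × 8.40 × 10⁻⁴ / 99 = 8.3152 × 10⁻⁵ s⁻².
N = √(8.3152 × 10⁻⁵) = 9.1188 × 10⁻³ rad s⁻¹ → T = 2π/N = 689.04 s = 11.484 min ≈ 11.5 min.

11.5 min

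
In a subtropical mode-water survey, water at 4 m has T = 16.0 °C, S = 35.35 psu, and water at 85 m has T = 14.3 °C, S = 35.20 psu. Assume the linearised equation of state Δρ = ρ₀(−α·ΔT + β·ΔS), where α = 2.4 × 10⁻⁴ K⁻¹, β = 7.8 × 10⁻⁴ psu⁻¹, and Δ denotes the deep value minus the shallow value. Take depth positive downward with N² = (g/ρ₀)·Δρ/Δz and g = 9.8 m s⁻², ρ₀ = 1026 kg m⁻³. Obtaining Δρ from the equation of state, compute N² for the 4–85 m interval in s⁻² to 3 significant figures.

3.52 × 10⁻⁵ s⁻²

ΔT = -1.7 K, ΔS = -0.15 psu (deep − shallow).
Δρ/ρ₀ = −αΔT + βΔS = 4.08 × 10⁻⁴ − 1.17 × 10⁻⁴ = 2.91 × 10⁻⁴, so Δρ ≈ 0.2986 kg m⁻³.
N² = (g/ρ₀)·Δρ/Δz = g·(Δρ/ρ₀)/Δz = 9.8 × 2.91 × 10⁻⁴ / 81 = 3.5207 × 10⁻⁵ s⁻² ≈ 3.52 × 10⁻⁵ s⁻².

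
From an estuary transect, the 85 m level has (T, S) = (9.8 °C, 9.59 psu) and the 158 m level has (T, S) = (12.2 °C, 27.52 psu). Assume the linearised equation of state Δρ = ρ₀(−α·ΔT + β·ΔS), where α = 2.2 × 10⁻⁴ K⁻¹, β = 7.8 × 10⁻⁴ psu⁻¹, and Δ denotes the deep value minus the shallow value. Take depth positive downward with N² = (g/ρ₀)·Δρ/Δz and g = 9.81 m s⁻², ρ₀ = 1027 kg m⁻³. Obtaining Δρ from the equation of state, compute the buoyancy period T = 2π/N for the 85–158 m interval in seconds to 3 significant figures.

ΔT = +2.4 K, ΔS = +17.93 psu (deep − shallow).
Δρ/ρ₀ = −αΔT + βΔS = -5.28 × 10⁻⁴ + 0.0139854 = 0.0134574, so Δρ ≈ 13.82 kg m⁻³.
N² = (g/ρ₀)·Δρ/Δz = g·(Δρ/ρ₀)/Δz = 9.81 × 0.0134574 / 73 = 1.8085 × 10⁻³ s⁻².
N = √(1.8085 × 10⁻³) = 0.042526 rad s⁻¹ → T = 2π/N = 147.75 s ≈ 148 s.

148 s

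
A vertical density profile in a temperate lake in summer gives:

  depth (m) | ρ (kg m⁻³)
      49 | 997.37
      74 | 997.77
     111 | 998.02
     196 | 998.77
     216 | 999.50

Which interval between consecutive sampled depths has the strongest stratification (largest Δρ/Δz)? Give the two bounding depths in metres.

196–216 m

Compute the density gradient over each adjacent pair:
  49–74 m: Δρ/Δz = 0.40/25 = 0.016 kg m⁻⁴
  74–111 m: Δρ/Δz = 0.25/37 = 6.8 × 10⁻³ kg m⁻⁴
  111–196 m: Δρ/Δz = 0.75/85 = 8.8 × 10⁻³ kg m⁻⁴
  196–216 m: Δρ/Δz = 0.73/20 = 0.036 kg m⁻⁴
The largest gradient is in the 196–216 m interval — the pycnocline.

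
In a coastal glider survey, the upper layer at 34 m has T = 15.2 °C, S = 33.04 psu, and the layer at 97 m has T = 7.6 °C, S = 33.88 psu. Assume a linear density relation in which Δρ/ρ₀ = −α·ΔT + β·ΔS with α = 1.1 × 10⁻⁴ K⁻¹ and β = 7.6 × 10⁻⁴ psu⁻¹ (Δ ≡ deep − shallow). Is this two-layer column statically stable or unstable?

stable

ΔT = 7.6 − 15.2 = -7.6 K and ΔS = 33.88 − 33.04 = +0.84 psu (deep − shallow).
−αΔT = 8.36 × 10⁻⁴; βΔS = 6.384 × 10⁻⁴; sum Δρ/ρ₀ = 1.4744 × 10⁻³.
Δρ/ρ₀ > 0, so Δρ > 0: deeper water is denser → statically stable.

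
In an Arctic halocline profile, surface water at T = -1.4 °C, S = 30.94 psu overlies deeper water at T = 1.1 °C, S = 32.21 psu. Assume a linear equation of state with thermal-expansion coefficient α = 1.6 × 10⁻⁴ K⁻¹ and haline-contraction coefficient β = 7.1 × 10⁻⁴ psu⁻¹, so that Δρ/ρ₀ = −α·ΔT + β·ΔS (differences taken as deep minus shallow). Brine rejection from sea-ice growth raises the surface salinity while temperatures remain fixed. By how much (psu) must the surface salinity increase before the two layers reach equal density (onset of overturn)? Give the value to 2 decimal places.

Neutral buoyancy requires −α(T_deep − T_surf) + β(S_deep − S_surf′) = 0.
S_surf′ = S_deep − (α/β)·ΔT = 32.21 − (1.6 × 10⁻⁴/7.1 × 10⁻⁴)·(+2.5) = 31.6466 psu.
Increase required: 31.6466 − 30.94 = 0.7066 psu.

0.71 psu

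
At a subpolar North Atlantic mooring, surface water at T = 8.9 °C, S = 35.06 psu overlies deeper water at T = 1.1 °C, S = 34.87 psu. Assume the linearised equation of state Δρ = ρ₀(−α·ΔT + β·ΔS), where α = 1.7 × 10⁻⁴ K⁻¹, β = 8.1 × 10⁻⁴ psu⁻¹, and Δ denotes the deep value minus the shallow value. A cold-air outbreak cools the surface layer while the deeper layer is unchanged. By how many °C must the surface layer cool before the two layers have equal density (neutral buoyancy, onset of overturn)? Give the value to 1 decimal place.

Neutral buoyancy requires Δρ = 0, i.e. −α(T_deep − T_surf′) + β(S_deep − S_surf) = 0.
T_surf′ = T_deep − (β/α)·ΔS = 1.1 − (8.1 × 10⁻⁴/1.7 × 10⁻⁴)·(-0.19) = 2.005 °C.
Cooling required: 8.9 − (2.005) = 6.895 °C.

6.9 °C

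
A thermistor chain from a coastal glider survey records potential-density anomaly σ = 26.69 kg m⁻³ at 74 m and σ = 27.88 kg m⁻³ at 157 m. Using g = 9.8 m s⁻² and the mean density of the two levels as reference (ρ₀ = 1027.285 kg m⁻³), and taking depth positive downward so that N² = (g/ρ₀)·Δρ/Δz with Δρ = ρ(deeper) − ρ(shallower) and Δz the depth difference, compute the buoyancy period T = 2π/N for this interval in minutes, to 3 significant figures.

Δρ = 1027.88 − 1026.69 = 1.19 kg m⁻³ over Δz = 157 − 74 = 83 m.
N² = (9.8/1027.285) × (1.19/83) = 1.3677 × 10⁻⁴ s⁻².
N = √(1.3677 × 10⁻⁴) = 0.011695 rad s⁻¹, so T = 2π/N = 537.25 s = 8.9542 min ≈ 8.95 min.
A positive N² confirms static stability across the interval.

8.95 min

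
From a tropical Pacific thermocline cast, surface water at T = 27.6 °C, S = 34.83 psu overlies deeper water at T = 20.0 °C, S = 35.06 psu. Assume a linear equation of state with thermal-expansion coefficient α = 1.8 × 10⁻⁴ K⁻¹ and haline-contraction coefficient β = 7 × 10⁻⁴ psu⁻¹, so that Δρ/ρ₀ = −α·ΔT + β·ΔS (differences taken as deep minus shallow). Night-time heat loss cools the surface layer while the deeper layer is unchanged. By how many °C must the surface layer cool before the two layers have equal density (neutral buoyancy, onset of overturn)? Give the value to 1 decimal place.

8.5 °C

Neutral buoyancy requires Δρ = 0, i.e. −α(T_deep − T_surf′) + β(S_deep − S_surf) = 0.
T_surf′ = T_deep − (β/α)·ΔS = 20.0 − (7 × 10⁻⁴/1.8 × 10⁻⁴)·(+0.23) = 19.106 °C.
Cooling required: 27.6 − (19.106) = 8.494 °C.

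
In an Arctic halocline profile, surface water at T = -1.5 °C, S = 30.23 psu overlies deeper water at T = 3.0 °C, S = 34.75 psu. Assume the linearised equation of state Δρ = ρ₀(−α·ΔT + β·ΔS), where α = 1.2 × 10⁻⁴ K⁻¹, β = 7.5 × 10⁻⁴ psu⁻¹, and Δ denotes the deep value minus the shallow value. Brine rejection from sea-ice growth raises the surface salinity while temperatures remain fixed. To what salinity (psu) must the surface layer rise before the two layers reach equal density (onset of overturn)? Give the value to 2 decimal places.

Neutral buoyancy requires −α(T_deep − T_surf) + β(S_deep − S_surf′) = 0.
S_surf′ = S_deep − (α/β)·ΔT = 34.75 − (1.2 × 10⁻⁴/7.5 × 10⁻⁴)·(+4.5) = 34.0300 psu.
Increase required: 34.0300 − 30.23 = 3.8000 psu.

34.03 psu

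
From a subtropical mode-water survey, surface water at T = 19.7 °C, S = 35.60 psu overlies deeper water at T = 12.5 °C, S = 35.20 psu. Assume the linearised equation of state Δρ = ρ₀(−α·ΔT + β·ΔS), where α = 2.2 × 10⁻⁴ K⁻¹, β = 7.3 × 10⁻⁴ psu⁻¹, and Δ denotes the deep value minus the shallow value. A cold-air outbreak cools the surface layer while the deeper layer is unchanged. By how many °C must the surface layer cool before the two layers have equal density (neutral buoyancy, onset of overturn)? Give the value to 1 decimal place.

5.9 °C

Neutral buoyancy requires Δρ = 0, i.e. −α(T_deep − T_surf′) + β(S_deep − S_surf) = 0.
T_surf′ = T_deep − (β/α)·ΔS = 12.5 − (7.3 × 10⁻⁴/2.2 × 10⁻⁴)·(-0.40) = 13.827 °C.
Cooling required: 19.7 − (13.827) = 5.873 °C.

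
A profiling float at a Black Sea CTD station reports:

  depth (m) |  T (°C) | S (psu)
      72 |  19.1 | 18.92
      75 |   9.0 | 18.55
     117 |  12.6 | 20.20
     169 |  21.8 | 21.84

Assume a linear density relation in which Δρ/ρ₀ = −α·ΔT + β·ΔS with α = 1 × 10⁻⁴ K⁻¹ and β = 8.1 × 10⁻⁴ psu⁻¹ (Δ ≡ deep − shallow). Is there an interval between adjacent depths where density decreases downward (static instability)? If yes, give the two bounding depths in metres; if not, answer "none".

Evaluate Δρ/ρ₀ = −αΔT + βΔS across each adjacent pair:
  72–75 m: −αΔT+βΔS = −(1 × 10⁻⁴)(-10.1)+(8.1 × 10⁻⁴)(-0.37) = 7.1 × 10⁻⁴ → stable
  75–117 m: −αΔT+βΔS = −(1 × 10⁻⁴)(+3.6)+(8.1 × 10⁻⁴)(+1.65) = 9.8 × 10⁻⁴ → stable
  117–169 m: −αΔT+βΔS = −(1 × 10⁻⁴)(+9.2)+(8.1 × 10⁻⁴)(+1.64) = 4.1 × 10⁻⁴ → stable
Every interval has Δρ > 0: the column is stably stratified throughout.

none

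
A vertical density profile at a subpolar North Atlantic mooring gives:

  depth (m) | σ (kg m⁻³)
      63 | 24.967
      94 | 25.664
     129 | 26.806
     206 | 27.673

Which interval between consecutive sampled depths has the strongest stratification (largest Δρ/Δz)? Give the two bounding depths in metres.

94–129 m

Compute the density gradient over each adjacent pair:
  63–94 m: Δρ/Δz = 0.697/31 = 0.022 kg m⁻⁴
  94–129 m: Δρ/Δz = 1.142/35 = 0.033 kg m⁻⁴
  129–206 m: Δρ/Δz = 0.867/77 = 0.011 kg m⁻⁴
The largest gradient is in the 94–129 m interval — the pycnocline.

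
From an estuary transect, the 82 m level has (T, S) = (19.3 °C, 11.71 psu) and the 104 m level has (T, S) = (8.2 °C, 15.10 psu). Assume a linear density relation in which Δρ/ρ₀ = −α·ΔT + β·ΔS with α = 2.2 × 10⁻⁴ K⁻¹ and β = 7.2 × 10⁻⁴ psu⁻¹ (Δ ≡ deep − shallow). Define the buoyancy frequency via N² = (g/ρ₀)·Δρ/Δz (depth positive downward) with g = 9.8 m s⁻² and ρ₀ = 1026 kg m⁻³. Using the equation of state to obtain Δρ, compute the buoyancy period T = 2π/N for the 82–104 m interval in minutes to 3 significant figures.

ΔT = -11.1 K, ΔS = +3.39 psu (deep − shallow).
Δρ/ρ₀ = −αΔT + βΔS = 2.442 × 10⁻³ + 2.4408 × 10⁻³ = 4.8828 × 10⁻³, so Δρ ≈ 5.010 kg m⁻³.
N² = (g/ρ₀)·Δρ/Δz = g·(Δρ/ρ₀)/Δz = 9.8 × 4.8828 × 10⁻³ / 22 = 2.1751 × 10⁻³ s⁻².
N = √(2.1751 × 10⁻³) = 0.046638 rad s⁻¹ → T = 2π/N = 134.72 s = 2.2453 min ≈ 2.25 min.

2.25 min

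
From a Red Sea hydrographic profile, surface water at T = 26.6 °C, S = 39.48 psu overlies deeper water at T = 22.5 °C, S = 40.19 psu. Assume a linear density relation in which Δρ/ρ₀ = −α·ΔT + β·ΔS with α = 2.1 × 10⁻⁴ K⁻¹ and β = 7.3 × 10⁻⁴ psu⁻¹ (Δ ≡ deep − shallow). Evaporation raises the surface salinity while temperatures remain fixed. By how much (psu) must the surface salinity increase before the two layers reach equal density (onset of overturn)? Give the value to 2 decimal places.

Neutral buoyancy requires −α(T_deep − T_surf) + β(S_deep − S_surf′) = 0.
S_surf′ = S_deep − (α/β)·ΔT = 40.19 − (2.1 × 10⁻⁴/7.3 × 10⁻⁴)·(-4.1) = 41.3695 psu.
Increase required: 41.3695 − 39.48 = 1.8895 psu.

1.89 psu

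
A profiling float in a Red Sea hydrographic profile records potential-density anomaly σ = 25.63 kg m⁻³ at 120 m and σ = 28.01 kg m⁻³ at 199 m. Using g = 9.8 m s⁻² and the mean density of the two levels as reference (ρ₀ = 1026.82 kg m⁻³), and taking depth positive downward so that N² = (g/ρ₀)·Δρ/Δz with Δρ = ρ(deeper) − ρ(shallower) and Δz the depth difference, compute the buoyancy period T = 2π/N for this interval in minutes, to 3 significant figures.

6.18 min

Δρ = 1028.01 − 1025.63 = 2.38 kg m⁻³ over Δz = 199 − 120 = 79 m.
N² = (9.8/1026.82) × (2.38/79) = 2.8753 × 10⁻⁴ s⁻².
N = √(2.8753 × 10⁻⁴) = 0.016957 rad s⁻¹, so T = 2π/N = 370.54 s = 6.1757 min ≈ 6.18 min.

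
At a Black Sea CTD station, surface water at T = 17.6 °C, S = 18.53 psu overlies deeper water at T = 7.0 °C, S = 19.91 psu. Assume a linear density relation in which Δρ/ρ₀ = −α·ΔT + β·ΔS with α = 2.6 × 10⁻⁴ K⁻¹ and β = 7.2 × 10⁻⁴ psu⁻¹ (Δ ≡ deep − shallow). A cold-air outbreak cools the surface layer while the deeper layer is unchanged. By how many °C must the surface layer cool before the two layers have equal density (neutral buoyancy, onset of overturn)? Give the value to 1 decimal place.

14.4 °C

Neutral buoyancy requires Δρ = 0, i.e. −α(T_deep − T_surf′) + β(S_deep − S_surf) = 0.
T_surf′ = T_deep − (β/α)·ΔS = 7.0 − (7.2 × 10⁻⁴/2.6 × 10⁻⁴)·(+1.38) = 3.178 °C.
Cooling required: 17.6 − (3.178) = 14.422 °C.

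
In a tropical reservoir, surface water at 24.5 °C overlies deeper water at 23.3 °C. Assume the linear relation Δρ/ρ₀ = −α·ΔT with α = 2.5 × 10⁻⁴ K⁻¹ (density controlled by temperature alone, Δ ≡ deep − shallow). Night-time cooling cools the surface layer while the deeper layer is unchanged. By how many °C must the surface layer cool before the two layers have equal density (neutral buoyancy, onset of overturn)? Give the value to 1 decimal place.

1.2 °C

With temperature the only control, equal density requires T_surf′ = T_deep.
T_surf′ = 23.3 °C.
Cooling required: 24.5 − 23.3 = 1.2 °C.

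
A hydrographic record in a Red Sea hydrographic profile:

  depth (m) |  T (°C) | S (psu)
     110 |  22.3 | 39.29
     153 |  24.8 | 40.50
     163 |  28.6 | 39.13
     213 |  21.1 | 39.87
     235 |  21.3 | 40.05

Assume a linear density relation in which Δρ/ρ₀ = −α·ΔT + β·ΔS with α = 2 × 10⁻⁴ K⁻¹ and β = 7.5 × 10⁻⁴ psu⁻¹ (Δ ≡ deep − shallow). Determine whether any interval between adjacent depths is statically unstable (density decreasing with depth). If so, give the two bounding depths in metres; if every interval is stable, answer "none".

Evaluate Δρ/ρ₀ = −αΔT + βΔS across each adjacent pair:
  110–153 m: −αΔT+βΔS = −(2 × 10⁻⁴)(+2.5)+(7.5 × 10⁻⁴)(+1.21) = 4.1 × 10⁻⁴ → stable
  153–163 m: −αΔT+βΔS = −(2 × 10⁻⁴)(+3.8)+(7.5 × 10⁻⁴)(-1.37) = -1.8 × 10⁻³ → UNSTABLE
  163–213 m: −αΔT+βΔS = −(2 × 10⁻⁴)(-7.5)+(7.5 × 10⁻⁴)(+0.74) = 2.1 × 10⁻³ → stable
  213–235 m: −αΔT+βΔS = −(2 × 10⁻⁴)(+0.2)+(7.5 × 10⁻⁴)(+0.18) = 9.5 × 10⁻⁵ → stable
The 153–163 m interval has Δρ < 0: lighter water underlies denser water.

153–163 m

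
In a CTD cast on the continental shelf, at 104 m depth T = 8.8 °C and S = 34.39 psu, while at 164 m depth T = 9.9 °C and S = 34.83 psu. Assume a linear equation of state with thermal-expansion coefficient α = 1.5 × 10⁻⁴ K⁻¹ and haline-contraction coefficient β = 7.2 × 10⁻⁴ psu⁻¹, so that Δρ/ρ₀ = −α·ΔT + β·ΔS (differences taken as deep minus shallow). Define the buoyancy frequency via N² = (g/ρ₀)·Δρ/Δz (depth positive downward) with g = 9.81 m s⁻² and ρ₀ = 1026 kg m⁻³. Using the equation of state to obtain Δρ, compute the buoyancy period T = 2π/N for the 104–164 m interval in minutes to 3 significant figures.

21.0 min

ΔT = +1.1 K, ΔS = +0.44 psu (deep − shallow).
Δρ/ρ₀ = −αΔT + βΔS = -1.65 × 10⁻⁴ + 3.168 × 10⁻⁴ = 1.518 × 10⁻⁴, so Δρ ≈ 0.1557 kg m⁻³.
N² = (g/ρ₀)·Δρ/Δz = g·(Δρ/ρ₀)/Δz = 9.81 × 1.518 × 10⁻⁴ / 60 = 2.4819 × 10⁻⁵ s⁻².
N = √(2.4819 × 10⁻⁵) = 4.9819 × 10⁻³ rad s⁻¹ → T = 2π/N = 1.2612 × 10³ s = 21.020 min ≈ 21.0 min.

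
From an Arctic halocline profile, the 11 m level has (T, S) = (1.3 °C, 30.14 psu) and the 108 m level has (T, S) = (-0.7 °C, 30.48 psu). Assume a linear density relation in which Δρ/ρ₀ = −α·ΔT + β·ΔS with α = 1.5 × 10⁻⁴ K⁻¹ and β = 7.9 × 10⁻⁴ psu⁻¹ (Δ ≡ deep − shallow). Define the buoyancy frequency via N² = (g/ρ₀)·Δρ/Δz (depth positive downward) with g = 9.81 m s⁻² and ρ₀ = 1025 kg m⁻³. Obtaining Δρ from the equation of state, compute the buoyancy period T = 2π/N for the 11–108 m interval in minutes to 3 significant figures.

ΔT = -2.0 K, ΔS = +0.34 psu (deep − shallow).
Δρ/ρ₀ = −αΔT + βΔS = 3.00 × 10⁻⁴ + 2.686 × 10⁻⁴ = 5.686 × 10⁻⁴, so Δρ ≈ 0.5828 kg m⁻³.
N² = (g/ρ₀)·Δρ/Δz = g·(Δρ/ρ₀)/Δz = 9.81 × 5.686 × 10⁻⁴ / 97 = 5.7505 × 10⁻⁵ s⁻².
N = √(5.7505 × 10⁻⁵) = 7.5832 × 10⁻³ rad s⁻¹ → T = 2π/N = 828.57 s = 13.810 min ≈ 13.8 min.

13.8 min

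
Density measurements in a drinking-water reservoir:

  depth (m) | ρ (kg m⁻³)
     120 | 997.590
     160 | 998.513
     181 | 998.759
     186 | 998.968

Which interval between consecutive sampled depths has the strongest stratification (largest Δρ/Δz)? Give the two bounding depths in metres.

181–186 m

Compute the density gradient over each adjacent pair:
  120–160 m: Δρ/Δz = 0.923/40 = 0.023 kg m⁻⁴
  160–181 m: Δρ/Δz = 0.246/21 = 0.012 kg m⁻⁴
  181–186 m: Δρ/Δz = 0.209/5 = 0.042 kg m⁻⁴
The largest gradient is in the 181–186 m interval — the pycnocline.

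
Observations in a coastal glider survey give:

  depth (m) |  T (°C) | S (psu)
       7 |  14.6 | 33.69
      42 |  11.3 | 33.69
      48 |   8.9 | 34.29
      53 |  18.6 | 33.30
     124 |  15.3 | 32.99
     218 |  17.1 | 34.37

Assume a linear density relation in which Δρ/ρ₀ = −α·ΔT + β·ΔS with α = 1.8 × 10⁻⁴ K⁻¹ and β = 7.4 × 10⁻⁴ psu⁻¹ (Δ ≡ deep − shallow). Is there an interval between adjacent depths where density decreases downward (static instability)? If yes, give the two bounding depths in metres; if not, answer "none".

48–53 m

Evaluate Δρ/ρ₀ = −αΔT + βΔS across each adjacent pair:
  7–42 m: −αΔT+βΔS = −(1.8 × 10⁻⁴)(-3.3)+(7.4 × 10⁻⁴)(+0.00) = 5.9 × 10⁻⁴ → stable
  42–48 m: −αΔT+βΔS = −(1.8 × 10⁻⁴)(-2.4)+(7.4 × 10⁻⁴)(+0.60) = 8.8 × 10⁻⁴ → stable
  48–53 m: −αΔT+βΔS = −(1.8 × 10⁻⁴)(+9.7)+(7.4 × 10⁻⁴)(-0.99) = -2.5 × 10⁻³ → UNSTABLE
  53–124 m: −αΔT+βΔS = −(1.8 × 10⁻⁴)(-3.3)+(7.4 × 10⁻⁴)(-0.31) = 3.6 × 10⁻⁴ → stable
  124–218 m: −αΔT+βΔS = −(1.8 × 10⁻⁴)(+1.8)+(7.4 × 10⁻⁴)(+1.38) = 7.0 × 10⁻⁴ → stable
The 48–53 m interval has Δρ < 0: lighter water underlies denser water.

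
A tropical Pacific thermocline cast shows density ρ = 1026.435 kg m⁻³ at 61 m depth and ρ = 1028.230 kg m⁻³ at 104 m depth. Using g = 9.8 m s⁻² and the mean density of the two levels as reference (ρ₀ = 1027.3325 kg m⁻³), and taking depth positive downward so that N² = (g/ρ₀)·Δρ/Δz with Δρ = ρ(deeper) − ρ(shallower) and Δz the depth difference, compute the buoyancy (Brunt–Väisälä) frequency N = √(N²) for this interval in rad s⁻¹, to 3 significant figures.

Δρ = 1028.230 − 1026.435 = 1.795 kg m⁻³ over Δz = 104 − 61 = 43 m.
N² = (9.8/1027.3325) × (1.795/43) = 3.9821 × 10⁻⁴ s⁻².
N = √(3.9821 × 10⁻⁴) = 0.019955 rad s⁻¹ ≈ 0.0200 rad s⁻¹.
N² > 0, so the interval is statically stable.

0.0200 rad s⁻¹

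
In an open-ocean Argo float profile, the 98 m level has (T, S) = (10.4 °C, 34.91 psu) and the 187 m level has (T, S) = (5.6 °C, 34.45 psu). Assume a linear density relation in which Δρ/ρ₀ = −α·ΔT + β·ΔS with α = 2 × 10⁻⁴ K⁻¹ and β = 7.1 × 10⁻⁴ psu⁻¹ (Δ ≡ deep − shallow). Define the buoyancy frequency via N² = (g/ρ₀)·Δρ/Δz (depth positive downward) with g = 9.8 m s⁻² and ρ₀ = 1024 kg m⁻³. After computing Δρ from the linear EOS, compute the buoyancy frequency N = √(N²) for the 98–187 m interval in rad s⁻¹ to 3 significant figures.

ΔT = -4.8 K, ΔS = -0.46 psu (deep − shallow).
Δρ/ρ₀ = −αΔT + βΔS = 9.60 × 10⁻⁴ − 3.266 × 10⁻⁴ = 6.334 × 10⁻⁴, so Δρ ≈ 0.6486 kg m⁻³.
N² = (g/ρ₀)·Δρ/Δz = g·(Δρ/ρ₀)/Δz = 9.8 × 6.334 × 10⁻⁴ / 89 = 6.9745 × 10⁻⁵ s⁻².
N = √(6.9745 × 10⁻⁵) = 8.3513 × 10⁻³ rad s⁻¹ ≈ 8.35 × 10⁻³ rad s⁻¹.

8.35 × 10⁻³ rad s⁻¹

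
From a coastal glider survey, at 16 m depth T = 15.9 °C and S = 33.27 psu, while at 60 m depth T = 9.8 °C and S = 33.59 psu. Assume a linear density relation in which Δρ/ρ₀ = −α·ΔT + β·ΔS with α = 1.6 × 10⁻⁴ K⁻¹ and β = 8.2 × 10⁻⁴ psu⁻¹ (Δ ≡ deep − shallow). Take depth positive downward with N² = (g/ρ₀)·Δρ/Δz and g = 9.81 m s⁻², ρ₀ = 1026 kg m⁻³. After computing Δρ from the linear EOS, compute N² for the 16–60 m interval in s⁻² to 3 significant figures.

ΔT = -6.1 K, ΔS = +0.32 psu (deep − shallow).
Δρ/ρ₀ = −αΔT + βΔS = 9.76 × 10⁻⁴ + 2.624 × 10⁻⁴ = 1.2384 × 10⁻³, so Δρ ≈ 1.271 kg m⁻³.
N² = (g/ρ₀)·Δρ/Δz = g·(Δρ/ρ₀)/Δz = 9.81 × 1.2384 × 10⁻³ / 44 = 2.7611 × 10⁻⁴ s⁻² ≈ 2.76 × 10⁻⁴ s⁻².

2.76 × 10⁻⁴ s⁻²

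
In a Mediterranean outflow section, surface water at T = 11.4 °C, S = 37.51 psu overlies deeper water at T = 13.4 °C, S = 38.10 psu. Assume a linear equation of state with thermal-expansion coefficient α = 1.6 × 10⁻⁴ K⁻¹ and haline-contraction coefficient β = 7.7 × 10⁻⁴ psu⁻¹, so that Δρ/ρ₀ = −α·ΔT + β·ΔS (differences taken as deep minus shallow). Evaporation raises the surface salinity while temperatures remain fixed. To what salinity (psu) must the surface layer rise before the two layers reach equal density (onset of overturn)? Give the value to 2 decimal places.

Neutral buoyancy requires −α(T_deep − T_surf) + β(S_deep − S_surf′) = 0.
S_surf′ = S_deep − (α/β)·ΔT = 38.10 − (1.6 × 10⁻⁴/7.7 × 10⁻⁴)·(+2.0) = 37.6844 psu.
Increase required: 37.6844 − 37.51 = 0.1744 psu.

37.68 psu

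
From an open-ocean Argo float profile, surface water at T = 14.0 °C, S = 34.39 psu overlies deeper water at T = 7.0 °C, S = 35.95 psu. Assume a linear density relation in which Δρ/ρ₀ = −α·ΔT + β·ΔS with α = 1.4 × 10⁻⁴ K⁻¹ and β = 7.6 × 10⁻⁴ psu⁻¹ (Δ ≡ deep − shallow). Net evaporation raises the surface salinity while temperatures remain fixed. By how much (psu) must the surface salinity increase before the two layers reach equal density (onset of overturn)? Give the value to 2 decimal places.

Neutral buoyancy requires −α(T_deep − T_surf) + β(S_deep − S_surf′) = 0.
S_surf′ = S_deep − (α/β)·ΔT = 35.95 − (1.4 × 10⁻⁴/7.6 × 10⁻⁴)·(-7.0) = 37.2395 psu.
Increase required: 37.2395 − 34.39 = 2.8495 psu.

2.85 psu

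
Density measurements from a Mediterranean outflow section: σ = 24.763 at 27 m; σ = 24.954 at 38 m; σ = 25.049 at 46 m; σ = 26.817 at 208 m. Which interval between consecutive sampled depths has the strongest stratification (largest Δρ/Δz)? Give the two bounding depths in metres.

Compute the density gradient over each adjacent pair:
  27–38 m: Δρ/Δz = 0.191/11 = 0.017 kg m⁻⁴
  38–46 m: Δρ/Δz = 0.095/8 = 0.012 kg m⁻⁴
  46–208 m: Δρ/Δz = 1.768/162 = 0.011 kg m⁻⁴
The largest gradient is in the 27–38 m interval — the pycnocline.

27–38 m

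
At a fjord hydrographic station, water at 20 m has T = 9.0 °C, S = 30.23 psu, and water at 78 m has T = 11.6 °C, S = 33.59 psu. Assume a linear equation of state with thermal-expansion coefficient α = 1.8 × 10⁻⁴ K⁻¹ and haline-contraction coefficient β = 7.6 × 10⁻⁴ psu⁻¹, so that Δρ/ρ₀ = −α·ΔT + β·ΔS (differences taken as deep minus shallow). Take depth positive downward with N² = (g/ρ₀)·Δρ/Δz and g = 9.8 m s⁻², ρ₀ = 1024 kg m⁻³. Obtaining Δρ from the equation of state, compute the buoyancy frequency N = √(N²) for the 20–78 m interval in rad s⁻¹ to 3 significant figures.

0.0188 rad s⁻¹

ΔT = +2.6 K, ΔS = +3.36 psu (deep − shallow).
Δρ/ρ₀ = −αΔT + βΔS = -4.68 × 10⁻⁴ + 2.5536 × 10⁻³ = 2.0856 × 10⁻³, so Δρ ≈ 2.136 kg m⁻³.
N² = (g/ρ₀)·Δρ/Δz = g·(Δρ/ρ₀)/Δz = 9.8 × 2.0856 × 10⁻³ / 58 = 3.5239 × 10⁻⁴ s⁻².
N = √(3.5239 × 10⁻⁴) = 0.018772 rad s⁻¹ ≈ 0.0188 rad s⁻¹.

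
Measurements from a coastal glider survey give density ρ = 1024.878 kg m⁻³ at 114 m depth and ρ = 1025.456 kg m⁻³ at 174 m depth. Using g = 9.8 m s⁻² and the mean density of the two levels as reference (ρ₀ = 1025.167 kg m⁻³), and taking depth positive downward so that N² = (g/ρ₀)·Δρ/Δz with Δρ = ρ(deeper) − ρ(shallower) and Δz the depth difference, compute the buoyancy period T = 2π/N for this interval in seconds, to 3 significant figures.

655 s

Δρ = 1025.456 − 1024.878 = 0.578 kg m⁻³ over Δz = 174 − 114 = 60 m.
N² = (9.8/1025.167) × (0.578/60) = 9.2089 × 10⁻⁵ s⁻².
N = √(9.2089 × 10⁻⁵) = 9.5963 × 10⁻³ rad s⁻¹, so T = 2π/N = 654.75 s ≈ 655 s.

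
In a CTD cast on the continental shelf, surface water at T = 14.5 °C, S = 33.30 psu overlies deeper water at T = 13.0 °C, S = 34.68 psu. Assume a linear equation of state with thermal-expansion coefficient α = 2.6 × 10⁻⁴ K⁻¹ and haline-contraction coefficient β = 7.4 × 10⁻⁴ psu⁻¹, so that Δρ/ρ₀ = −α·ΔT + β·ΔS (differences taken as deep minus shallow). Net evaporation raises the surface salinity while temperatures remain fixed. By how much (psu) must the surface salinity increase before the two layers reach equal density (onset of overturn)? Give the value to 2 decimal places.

Neutral buoyancy requires −α(T_deep − T_surf) + β(S_deep − S_surf′) = 0.
S_surf′ = S_deep − (α/β)·ΔT = 34.68 − (2.6 × 10⁻⁴/7.4 × 10⁻⁴)·(-1.5) = 35.2070 psu.
Increase required: 35.2070 − 33.30 = 1.9070 psu.

1.91 psu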